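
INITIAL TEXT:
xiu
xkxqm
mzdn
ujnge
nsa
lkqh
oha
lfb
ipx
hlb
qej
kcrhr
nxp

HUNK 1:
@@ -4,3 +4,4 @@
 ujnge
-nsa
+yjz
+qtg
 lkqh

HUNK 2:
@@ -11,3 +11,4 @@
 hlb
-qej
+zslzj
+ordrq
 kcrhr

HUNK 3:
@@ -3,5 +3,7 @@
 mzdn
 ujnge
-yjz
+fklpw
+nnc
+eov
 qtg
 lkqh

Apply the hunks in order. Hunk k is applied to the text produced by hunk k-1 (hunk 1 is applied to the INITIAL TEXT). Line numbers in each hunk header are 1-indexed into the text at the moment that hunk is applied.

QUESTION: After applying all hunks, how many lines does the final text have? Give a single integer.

Answer: 17

Derivation:
Hunk 1: at line 4 remove [nsa] add [yjz,qtg] -> 14 lines: xiu xkxqm mzdn ujnge yjz qtg lkqh oha lfb ipx hlb qej kcrhr nxp
Hunk 2: at line 11 remove [qej] add [zslzj,ordrq] -> 15 lines: xiu xkxqm mzdn ujnge yjz qtg lkqh oha lfb ipx hlb zslzj ordrq kcrhr nxp
Hunk 3: at line 3 remove [yjz] add [fklpw,nnc,eov] -> 17 lines: xiu xkxqm mzdn ujnge fklpw nnc eov qtg lkqh oha lfb ipx hlb zslzj ordrq kcrhr nxp
Final line count: 17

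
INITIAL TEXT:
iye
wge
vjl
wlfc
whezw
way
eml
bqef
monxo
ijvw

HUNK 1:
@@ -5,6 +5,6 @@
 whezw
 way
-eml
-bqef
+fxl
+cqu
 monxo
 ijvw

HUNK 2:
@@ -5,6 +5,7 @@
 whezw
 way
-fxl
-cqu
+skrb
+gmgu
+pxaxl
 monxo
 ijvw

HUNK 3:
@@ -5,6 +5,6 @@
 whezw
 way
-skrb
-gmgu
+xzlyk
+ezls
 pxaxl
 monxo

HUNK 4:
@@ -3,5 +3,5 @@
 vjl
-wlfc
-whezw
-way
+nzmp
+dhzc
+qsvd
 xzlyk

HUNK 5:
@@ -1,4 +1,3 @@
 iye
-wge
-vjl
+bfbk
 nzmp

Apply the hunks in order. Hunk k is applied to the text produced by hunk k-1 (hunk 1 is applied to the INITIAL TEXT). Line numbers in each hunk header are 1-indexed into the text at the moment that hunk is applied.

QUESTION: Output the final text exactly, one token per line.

Hunk 1: at line 5 remove [eml,bqef] add [fxl,cqu] -> 10 lines: iye wge vjl wlfc whezw way fxl cqu monxo ijvw
Hunk 2: at line 5 remove [fxl,cqu] add [skrb,gmgu,pxaxl] -> 11 lines: iye wge vjl wlfc whezw way skrb gmgu pxaxl monxo ijvw
Hunk 3: at line 5 remove [skrb,gmgu] add [xzlyk,ezls] -> 11 lines: iye wge vjl wlfc whezw way xzlyk ezls pxaxl monxo ijvw
Hunk 4: at line 3 remove [wlfc,whezw,way] add [nzmp,dhzc,qsvd] -> 11 lines: iye wge vjl nzmp dhzc qsvd xzlyk ezls pxaxl monxo ijvw
Hunk 5: at line 1 remove [wge,vjl] add [bfbk] -> 10 lines: iye bfbk nzmp dhzc qsvd xzlyk ezls pxaxl monxo ijvw

Answer: iye
bfbk
nzmp
dhzc
qsvd
xzlyk
ezls
pxaxl
monxo
ijvw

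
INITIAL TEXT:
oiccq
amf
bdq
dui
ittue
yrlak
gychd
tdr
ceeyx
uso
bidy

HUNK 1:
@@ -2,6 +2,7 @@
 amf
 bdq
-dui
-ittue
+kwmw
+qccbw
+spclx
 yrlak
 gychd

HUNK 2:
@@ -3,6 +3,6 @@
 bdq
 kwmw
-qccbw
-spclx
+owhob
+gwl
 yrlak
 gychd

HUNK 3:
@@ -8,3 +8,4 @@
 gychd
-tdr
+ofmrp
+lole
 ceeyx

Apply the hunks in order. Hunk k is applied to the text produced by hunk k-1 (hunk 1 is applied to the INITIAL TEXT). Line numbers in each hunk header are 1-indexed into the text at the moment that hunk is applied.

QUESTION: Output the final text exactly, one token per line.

Answer: oiccq
amf
bdq
kwmw
owhob
gwl
yrlak
gychd
ofmrp
lole
ceeyx
uso
bidy

Derivation:
Hunk 1: at line 2 remove [dui,ittue] add [kwmw,qccbw,spclx] -> 12 lines: oiccq amf bdq kwmw qccbw spclx yrlak gychd tdr ceeyx uso bidy
Hunk 2: at line 3 remove [qccbw,spclx] add [owhob,gwl] -> 12 lines: oiccq amf bdq kwmw owhob gwl yrlak gychd tdr ceeyx uso bidy
Hunk 3: at line 8 remove [tdr] add [ofmrp,lole] -> 13 lines: oiccq amf bdq kwmw owhob gwl yrlak gychd ofmrp lole ceeyx uso bidy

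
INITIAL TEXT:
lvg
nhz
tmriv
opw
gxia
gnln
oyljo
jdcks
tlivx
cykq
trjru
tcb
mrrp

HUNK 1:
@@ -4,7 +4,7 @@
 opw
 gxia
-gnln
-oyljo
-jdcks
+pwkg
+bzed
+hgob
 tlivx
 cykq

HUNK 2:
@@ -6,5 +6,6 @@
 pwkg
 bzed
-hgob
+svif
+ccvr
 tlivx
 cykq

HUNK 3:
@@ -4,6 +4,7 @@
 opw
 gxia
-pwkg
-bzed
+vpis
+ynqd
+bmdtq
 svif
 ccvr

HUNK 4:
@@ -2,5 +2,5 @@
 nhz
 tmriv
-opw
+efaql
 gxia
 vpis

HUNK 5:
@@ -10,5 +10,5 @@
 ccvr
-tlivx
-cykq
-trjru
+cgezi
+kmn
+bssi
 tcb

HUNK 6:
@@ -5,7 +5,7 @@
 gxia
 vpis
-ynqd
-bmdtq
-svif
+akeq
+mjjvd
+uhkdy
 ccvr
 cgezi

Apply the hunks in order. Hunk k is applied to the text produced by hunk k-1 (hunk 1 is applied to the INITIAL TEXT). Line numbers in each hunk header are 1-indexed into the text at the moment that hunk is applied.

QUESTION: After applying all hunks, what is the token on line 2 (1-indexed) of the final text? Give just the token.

Answer: nhz

Derivation:
Hunk 1: at line 4 remove [gnln,oyljo,jdcks] add [pwkg,bzed,hgob] -> 13 lines: lvg nhz tmriv opw gxia pwkg bzed hgob tlivx cykq trjru tcb mrrp
Hunk 2: at line 6 remove [hgob] add [svif,ccvr] -> 14 lines: lvg nhz tmriv opw gxia pwkg bzed svif ccvr tlivx cykq trjru tcb mrrp
Hunk 3: at line 4 remove [pwkg,bzed] add [vpis,ynqd,bmdtq] -> 15 lines: lvg nhz tmriv opw gxia vpis ynqd bmdtq svif ccvr tlivx cykq trjru tcb mrrp
Hunk 4: at line 2 remove [opw] add [efaql] -> 15 lines: lvg nhz tmriv efaql gxia vpis ynqd bmdtq svif ccvr tlivx cykq trjru tcb mrrp
Hunk 5: at line 10 remove [tlivx,cykq,trjru] add [cgezi,kmn,bssi] -> 15 lines: lvg nhz tmriv efaql gxia vpis ynqd bmdtq svif ccvr cgezi kmn bssi tcb mrrp
Hunk 6: at line 5 remove [ynqd,bmdtq,svif] add [akeq,mjjvd,uhkdy] -> 15 lines: lvg nhz tmriv efaql gxia vpis akeq mjjvd uhkdy ccvr cgezi kmn bssi tcb mrrp
Final line 2: nhz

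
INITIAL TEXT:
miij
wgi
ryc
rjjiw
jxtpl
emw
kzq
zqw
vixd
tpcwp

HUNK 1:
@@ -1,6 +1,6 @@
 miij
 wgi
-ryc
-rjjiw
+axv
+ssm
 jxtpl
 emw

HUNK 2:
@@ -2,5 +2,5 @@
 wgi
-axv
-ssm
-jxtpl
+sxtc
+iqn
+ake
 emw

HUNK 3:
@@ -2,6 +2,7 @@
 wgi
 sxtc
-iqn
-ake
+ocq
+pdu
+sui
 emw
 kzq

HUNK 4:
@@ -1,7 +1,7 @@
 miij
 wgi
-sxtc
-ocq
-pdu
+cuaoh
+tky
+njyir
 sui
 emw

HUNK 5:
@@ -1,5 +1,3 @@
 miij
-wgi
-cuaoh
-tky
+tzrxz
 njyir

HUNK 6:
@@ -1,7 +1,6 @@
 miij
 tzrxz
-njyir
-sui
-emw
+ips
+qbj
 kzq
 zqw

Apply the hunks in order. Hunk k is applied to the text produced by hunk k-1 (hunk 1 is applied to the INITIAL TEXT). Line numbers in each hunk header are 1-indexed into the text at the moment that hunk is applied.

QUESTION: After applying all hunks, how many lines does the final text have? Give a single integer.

Hunk 1: at line 1 remove [ryc,rjjiw] add [axv,ssm] -> 10 lines: miij wgi axv ssm jxtpl emw kzq zqw vixd tpcwp
Hunk 2: at line 2 remove [axv,ssm,jxtpl] add [sxtc,iqn,ake] -> 10 lines: miij wgi sxtc iqn ake emw kzq zqw vixd tpcwp
Hunk 3: at line 2 remove [iqn,ake] add [ocq,pdu,sui] -> 11 lines: miij wgi sxtc ocq pdu sui emw kzq zqw vixd tpcwp
Hunk 4: at line 1 remove [sxtc,ocq,pdu] add [cuaoh,tky,njyir] -> 11 lines: miij wgi cuaoh tky njyir sui emw kzq zqw vixd tpcwp
Hunk 5: at line 1 remove [wgi,cuaoh,tky] add [tzrxz] -> 9 lines: miij tzrxz njyir sui emw kzq zqw vixd tpcwp
Hunk 6: at line 1 remove [njyir,sui,emw] add [ips,qbj] -> 8 lines: miij tzrxz ips qbj kzq zqw vixd tpcwp
Final line count: 8

Answer: 8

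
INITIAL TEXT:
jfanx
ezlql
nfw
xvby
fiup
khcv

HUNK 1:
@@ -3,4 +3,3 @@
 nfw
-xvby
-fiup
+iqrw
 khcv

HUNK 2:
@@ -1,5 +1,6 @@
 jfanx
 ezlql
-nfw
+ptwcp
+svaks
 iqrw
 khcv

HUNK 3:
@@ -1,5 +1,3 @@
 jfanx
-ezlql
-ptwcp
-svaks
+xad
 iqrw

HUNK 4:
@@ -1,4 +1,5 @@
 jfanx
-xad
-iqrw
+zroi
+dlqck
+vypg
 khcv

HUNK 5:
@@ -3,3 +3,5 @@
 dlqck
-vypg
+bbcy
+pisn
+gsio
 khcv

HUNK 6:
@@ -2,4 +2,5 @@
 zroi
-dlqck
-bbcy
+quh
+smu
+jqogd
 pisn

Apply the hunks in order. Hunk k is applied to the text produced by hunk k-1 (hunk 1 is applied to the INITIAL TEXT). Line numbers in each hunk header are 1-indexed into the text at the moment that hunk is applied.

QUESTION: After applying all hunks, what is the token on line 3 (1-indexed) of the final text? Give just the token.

Answer: quh

Derivation:
Hunk 1: at line 3 remove [xvby,fiup] add [iqrw] -> 5 lines: jfanx ezlql nfw iqrw khcv
Hunk 2: at line 1 remove [nfw] add [ptwcp,svaks] -> 6 lines: jfanx ezlql ptwcp svaks iqrw khcv
Hunk 3: at line 1 remove [ezlql,ptwcp,svaks] add [xad] -> 4 lines: jfanx xad iqrw khcv
Hunk 4: at line 1 remove [xad,iqrw] add [zroi,dlqck,vypg] -> 5 lines: jfanx zroi dlqck vypg khcv
Hunk 5: at line 3 remove [vypg] add [bbcy,pisn,gsio] -> 7 lines: jfanx zroi dlqck bbcy pisn gsio khcv
Hunk 6: at line 2 remove [dlqck,bbcy] add [quh,smu,jqogd] -> 8 lines: jfanx zroi quh smu jqogd pisn gsio khcv
Final line 3: quh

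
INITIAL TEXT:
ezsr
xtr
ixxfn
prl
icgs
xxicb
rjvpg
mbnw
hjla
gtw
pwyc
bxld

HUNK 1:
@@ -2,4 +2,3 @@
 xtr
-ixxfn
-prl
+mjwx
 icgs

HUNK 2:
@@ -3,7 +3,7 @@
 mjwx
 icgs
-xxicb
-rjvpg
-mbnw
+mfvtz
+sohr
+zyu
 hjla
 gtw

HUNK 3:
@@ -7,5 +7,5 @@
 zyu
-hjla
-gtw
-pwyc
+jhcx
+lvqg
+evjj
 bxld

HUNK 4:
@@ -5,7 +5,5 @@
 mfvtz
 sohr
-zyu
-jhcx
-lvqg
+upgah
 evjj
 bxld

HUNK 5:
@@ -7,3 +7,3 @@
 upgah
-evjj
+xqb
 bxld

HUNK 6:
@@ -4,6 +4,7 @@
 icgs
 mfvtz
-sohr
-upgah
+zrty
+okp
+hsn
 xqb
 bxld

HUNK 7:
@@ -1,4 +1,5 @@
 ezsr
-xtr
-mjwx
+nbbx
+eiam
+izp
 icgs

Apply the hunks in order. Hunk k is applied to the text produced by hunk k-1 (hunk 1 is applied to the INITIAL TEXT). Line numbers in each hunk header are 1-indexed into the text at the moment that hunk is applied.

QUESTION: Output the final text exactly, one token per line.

Answer: ezsr
nbbx
eiam
izp
icgs
mfvtz
zrty
okp
hsn
xqb
bxld

Derivation:
Hunk 1: at line 2 remove [ixxfn,prl] add [mjwx] -> 11 lines: ezsr xtr mjwx icgs xxicb rjvpg mbnw hjla gtw pwyc bxld
Hunk 2: at line 3 remove [xxicb,rjvpg,mbnw] add [mfvtz,sohr,zyu] -> 11 lines: ezsr xtr mjwx icgs mfvtz sohr zyu hjla gtw pwyc bxld
Hunk 3: at line 7 remove [hjla,gtw,pwyc] add [jhcx,lvqg,evjj] -> 11 lines: ezsr xtr mjwx icgs mfvtz sohr zyu jhcx lvqg evjj bxld
Hunk 4: at line 5 remove [zyu,jhcx,lvqg] add [upgah] -> 9 lines: ezsr xtr mjwx icgs mfvtz sohr upgah evjj bxld
Hunk 5: at line 7 remove [evjj] add [xqb] -> 9 lines: ezsr xtr mjwx icgs mfvtz sohr upgah xqb bxld
Hunk 6: at line 4 remove [sohr,upgah] add [zrty,okp,hsn] -> 10 lines: ezsr xtr mjwx icgs mfvtz zrty okp hsn xqb bxld
Hunk 7: at line 1 remove [xtr,mjwx] add [nbbx,eiam,izp] -> 11 lines: ezsr nbbx eiam izp icgs mfvtz zrty okp hsn xqb bxld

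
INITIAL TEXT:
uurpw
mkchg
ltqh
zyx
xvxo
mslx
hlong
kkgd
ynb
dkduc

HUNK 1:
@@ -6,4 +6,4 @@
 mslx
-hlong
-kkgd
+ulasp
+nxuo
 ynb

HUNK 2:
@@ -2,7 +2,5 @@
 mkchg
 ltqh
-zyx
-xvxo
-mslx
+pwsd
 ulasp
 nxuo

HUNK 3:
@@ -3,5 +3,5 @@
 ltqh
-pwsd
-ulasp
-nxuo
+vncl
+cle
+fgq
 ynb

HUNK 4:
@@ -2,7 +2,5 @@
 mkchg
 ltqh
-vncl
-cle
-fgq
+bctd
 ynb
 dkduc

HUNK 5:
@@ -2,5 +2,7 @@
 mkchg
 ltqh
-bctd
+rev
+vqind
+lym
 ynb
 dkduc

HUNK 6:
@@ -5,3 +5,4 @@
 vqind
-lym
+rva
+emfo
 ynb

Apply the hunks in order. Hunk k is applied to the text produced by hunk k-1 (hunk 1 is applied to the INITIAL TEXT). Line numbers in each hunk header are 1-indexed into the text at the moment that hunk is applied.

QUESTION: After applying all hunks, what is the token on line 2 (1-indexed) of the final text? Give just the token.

Answer: mkchg

Derivation:
Hunk 1: at line 6 remove [hlong,kkgd] add [ulasp,nxuo] -> 10 lines: uurpw mkchg ltqh zyx xvxo mslx ulasp nxuo ynb dkduc
Hunk 2: at line 2 remove [zyx,xvxo,mslx] add [pwsd] -> 8 lines: uurpw mkchg ltqh pwsd ulasp nxuo ynb dkduc
Hunk 3: at line 3 remove [pwsd,ulasp,nxuo] add [vncl,cle,fgq] -> 8 lines: uurpw mkchg ltqh vncl cle fgq ynb dkduc
Hunk 4: at line 2 remove [vncl,cle,fgq] add [bctd] -> 6 lines: uurpw mkchg ltqh bctd ynb dkduc
Hunk 5: at line 2 remove [bctd] add [rev,vqind,lym] -> 8 lines: uurpw mkchg ltqh rev vqind lym ynb dkduc
Hunk 6: at line 5 remove [lym] add [rva,emfo] -> 9 lines: uurpw mkchg ltqh rev vqind rva emfo ynb dkduc
Final line 2: mkchg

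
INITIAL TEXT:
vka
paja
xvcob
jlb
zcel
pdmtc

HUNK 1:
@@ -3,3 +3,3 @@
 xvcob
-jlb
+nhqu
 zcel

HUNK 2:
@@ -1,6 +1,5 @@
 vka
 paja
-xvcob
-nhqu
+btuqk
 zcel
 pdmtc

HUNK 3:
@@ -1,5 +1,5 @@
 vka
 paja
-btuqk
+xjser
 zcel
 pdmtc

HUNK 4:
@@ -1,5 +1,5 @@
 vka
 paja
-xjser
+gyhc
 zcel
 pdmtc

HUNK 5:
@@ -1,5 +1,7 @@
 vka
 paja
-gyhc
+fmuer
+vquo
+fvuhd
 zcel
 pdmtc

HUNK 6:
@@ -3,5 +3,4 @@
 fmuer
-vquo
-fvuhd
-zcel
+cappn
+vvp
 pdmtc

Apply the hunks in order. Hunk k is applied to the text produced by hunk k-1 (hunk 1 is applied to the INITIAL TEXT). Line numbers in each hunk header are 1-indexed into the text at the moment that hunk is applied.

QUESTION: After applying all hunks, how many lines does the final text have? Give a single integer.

Answer: 6

Derivation:
Hunk 1: at line 3 remove [jlb] add [nhqu] -> 6 lines: vka paja xvcob nhqu zcel pdmtc
Hunk 2: at line 1 remove [xvcob,nhqu] add [btuqk] -> 5 lines: vka paja btuqk zcel pdmtc
Hunk 3: at line 1 remove [btuqk] add [xjser] -> 5 lines: vka paja xjser zcel pdmtc
Hunk 4: at line 1 remove [xjser] add [gyhc] -> 5 lines: vka paja gyhc zcel pdmtc
Hunk 5: at line 1 remove [gyhc] add [fmuer,vquo,fvuhd] -> 7 lines: vka paja fmuer vquo fvuhd zcel pdmtc
Hunk 6: at line 3 remove [vquo,fvuhd,zcel] add [cappn,vvp] -> 6 lines: vka paja fmuer cappn vvp pdmtc
Final line count: 6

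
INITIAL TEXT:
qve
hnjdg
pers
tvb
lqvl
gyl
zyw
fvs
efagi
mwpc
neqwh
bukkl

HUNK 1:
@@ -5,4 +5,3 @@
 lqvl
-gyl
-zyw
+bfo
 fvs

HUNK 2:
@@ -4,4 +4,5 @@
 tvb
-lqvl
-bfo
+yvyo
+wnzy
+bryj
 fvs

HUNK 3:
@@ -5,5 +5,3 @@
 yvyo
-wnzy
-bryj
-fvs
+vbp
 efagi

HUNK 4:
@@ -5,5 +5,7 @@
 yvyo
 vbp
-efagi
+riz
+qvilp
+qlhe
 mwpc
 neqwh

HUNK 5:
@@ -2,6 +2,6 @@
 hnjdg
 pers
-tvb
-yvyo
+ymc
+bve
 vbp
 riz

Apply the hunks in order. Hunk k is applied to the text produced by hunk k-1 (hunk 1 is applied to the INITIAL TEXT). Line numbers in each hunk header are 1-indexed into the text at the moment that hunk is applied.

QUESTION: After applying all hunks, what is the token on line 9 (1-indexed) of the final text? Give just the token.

Hunk 1: at line 5 remove [gyl,zyw] add [bfo] -> 11 lines: qve hnjdg pers tvb lqvl bfo fvs efagi mwpc neqwh bukkl
Hunk 2: at line 4 remove [lqvl,bfo] add [yvyo,wnzy,bryj] -> 12 lines: qve hnjdg pers tvb yvyo wnzy bryj fvs efagi mwpc neqwh bukkl
Hunk 3: at line 5 remove [wnzy,bryj,fvs] add [vbp] -> 10 lines: qve hnjdg pers tvb yvyo vbp efagi mwpc neqwh bukkl
Hunk 4: at line 5 remove [efagi] add [riz,qvilp,qlhe] -> 12 lines: qve hnjdg pers tvb yvyo vbp riz qvilp qlhe mwpc neqwh bukkl
Hunk 5: at line 2 remove [tvb,yvyo] add [ymc,bve] -> 12 lines: qve hnjdg pers ymc bve vbp riz qvilp qlhe mwpc neqwh bukkl
Final line 9: qlhe

Answer: qlhe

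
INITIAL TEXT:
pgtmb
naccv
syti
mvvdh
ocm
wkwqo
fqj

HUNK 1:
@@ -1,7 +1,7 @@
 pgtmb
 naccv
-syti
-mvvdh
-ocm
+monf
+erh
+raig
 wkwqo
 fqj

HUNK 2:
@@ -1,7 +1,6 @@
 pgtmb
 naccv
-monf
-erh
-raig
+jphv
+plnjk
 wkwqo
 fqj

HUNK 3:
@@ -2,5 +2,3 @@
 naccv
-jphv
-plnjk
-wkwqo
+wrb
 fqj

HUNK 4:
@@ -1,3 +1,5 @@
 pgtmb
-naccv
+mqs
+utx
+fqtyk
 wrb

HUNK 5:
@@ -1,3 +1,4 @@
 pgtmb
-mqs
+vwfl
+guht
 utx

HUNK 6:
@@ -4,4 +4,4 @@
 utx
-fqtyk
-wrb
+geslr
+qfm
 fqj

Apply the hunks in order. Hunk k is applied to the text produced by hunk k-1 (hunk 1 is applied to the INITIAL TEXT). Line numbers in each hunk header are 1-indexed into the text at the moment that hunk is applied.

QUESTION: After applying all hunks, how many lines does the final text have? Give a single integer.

Hunk 1: at line 1 remove [syti,mvvdh,ocm] add [monf,erh,raig] -> 7 lines: pgtmb naccv monf erh raig wkwqo fqj
Hunk 2: at line 1 remove [monf,erh,raig] add [jphv,plnjk] -> 6 lines: pgtmb naccv jphv plnjk wkwqo fqj
Hunk 3: at line 2 remove [jphv,plnjk,wkwqo] add [wrb] -> 4 lines: pgtmb naccv wrb fqj
Hunk 4: at line 1 remove [naccv] add [mqs,utx,fqtyk] -> 6 lines: pgtmb mqs utx fqtyk wrb fqj
Hunk 5: at line 1 remove [mqs] add [vwfl,guht] -> 7 lines: pgtmb vwfl guht utx fqtyk wrb fqj
Hunk 6: at line 4 remove [fqtyk,wrb] add [geslr,qfm] -> 7 lines: pgtmb vwfl guht utx geslr qfm fqj
Final line count: 7

Answer: 7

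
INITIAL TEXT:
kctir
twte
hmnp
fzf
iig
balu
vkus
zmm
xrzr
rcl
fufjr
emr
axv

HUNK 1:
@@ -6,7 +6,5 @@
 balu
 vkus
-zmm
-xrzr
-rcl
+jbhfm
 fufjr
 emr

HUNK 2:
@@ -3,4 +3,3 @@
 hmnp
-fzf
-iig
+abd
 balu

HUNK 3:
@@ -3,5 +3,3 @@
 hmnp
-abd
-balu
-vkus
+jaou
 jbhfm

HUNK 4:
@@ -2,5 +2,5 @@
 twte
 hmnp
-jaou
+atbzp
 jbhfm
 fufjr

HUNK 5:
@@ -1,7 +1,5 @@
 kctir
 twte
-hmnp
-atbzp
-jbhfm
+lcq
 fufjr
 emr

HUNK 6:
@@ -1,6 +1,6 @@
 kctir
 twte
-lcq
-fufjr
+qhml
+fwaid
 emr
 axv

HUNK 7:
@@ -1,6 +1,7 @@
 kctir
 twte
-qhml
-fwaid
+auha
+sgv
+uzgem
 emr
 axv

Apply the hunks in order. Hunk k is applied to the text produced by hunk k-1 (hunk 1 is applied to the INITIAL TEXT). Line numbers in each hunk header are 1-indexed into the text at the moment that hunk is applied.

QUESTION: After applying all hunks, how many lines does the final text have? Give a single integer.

Answer: 7

Derivation:
Hunk 1: at line 6 remove [zmm,xrzr,rcl] add [jbhfm] -> 11 lines: kctir twte hmnp fzf iig balu vkus jbhfm fufjr emr axv
Hunk 2: at line 3 remove [fzf,iig] add [abd] -> 10 lines: kctir twte hmnp abd balu vkus jbhfm fufjr emr axv
Hunk 3: at line 3 remove [abd,balu,vkus] add [jaou] -> 8 lines: kctir twte hmnp jaou jbhfm fufjr emr axv
Hunk 4: at line 2 remove [jaou] add [atbzp] -> 8 lines: kctir twte hmnp atbzp jbhfm fufjr emr axv
Hunk 5: at line 1 remove [hmnp,atbzp,jbhfm] add [lcq] -> 6 lines: kctir twte lcq fufjr emr axv
Hunk 6: at line 1 remove [lcq,fufjr] add [qhml,fwaid] -> 6 lines: kctir twte qhml fwaid emr axv
Hunk 7: at line 1 remove [qhml,fwaid] add [auha,sgv,uzgem] -> 7 lines: kctir twte auha sgv uzgem emr axv
Final line count: 7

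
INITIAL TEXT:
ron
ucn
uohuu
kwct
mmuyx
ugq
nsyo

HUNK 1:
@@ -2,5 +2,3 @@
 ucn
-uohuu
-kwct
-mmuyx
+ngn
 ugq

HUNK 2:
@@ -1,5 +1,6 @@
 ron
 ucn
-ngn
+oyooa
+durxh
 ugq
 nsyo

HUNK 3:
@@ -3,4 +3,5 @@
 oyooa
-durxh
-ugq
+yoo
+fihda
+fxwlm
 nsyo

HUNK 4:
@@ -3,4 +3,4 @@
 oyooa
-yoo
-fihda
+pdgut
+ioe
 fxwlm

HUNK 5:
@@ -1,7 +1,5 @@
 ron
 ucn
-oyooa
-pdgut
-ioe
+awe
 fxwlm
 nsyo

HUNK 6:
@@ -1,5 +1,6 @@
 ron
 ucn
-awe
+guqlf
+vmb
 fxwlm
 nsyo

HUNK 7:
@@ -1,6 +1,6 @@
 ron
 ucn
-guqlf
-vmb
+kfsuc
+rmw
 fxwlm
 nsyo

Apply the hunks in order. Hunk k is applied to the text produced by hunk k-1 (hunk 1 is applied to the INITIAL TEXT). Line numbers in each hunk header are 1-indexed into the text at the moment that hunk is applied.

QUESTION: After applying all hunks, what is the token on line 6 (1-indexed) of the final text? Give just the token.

Hunk 1: at line 2 remove [uohuu,kwct,mmuyx] add [ngn] -> 5 lines: ron ucn ngn ugq nsyo
Hunk 2: at line 1 remove [ngn] add [oyooa,durxh] -> 6 lines: ron ucn oyooa durxh ugq nsyo
Hunk 3: at line 3 remove [durxh,ugq] add [yoo,fihda,fxwlm] -> 7 lines: ron ucn oyooa yoo fihda fxwlm nsyo
Hunk 4: at line 3 remove [yoo,fihda] add [pdgut,ioe] -> 7 lines: ron ucn oyooa pdgut ioe fxwlm nsyo
Hunk 5: at line 1 remove [oyooa,pdgut,ioe] add [awe] -> 5 lines: ron ucn awe fxwlm nsyo
Hunk 6: at line 1 remove [awe] add [guqlf,vmb] -> 6 lines: ron ucn guqlf vmb fxwlm nsyo
Hunk 7: at line 1 remove [guqlf,vmb] add [kfsuc,rmw] -> 6 lines: ron ucn kfsuc rmw fxwlm nsyo
Final line 6: nsyo

Answer: nsyo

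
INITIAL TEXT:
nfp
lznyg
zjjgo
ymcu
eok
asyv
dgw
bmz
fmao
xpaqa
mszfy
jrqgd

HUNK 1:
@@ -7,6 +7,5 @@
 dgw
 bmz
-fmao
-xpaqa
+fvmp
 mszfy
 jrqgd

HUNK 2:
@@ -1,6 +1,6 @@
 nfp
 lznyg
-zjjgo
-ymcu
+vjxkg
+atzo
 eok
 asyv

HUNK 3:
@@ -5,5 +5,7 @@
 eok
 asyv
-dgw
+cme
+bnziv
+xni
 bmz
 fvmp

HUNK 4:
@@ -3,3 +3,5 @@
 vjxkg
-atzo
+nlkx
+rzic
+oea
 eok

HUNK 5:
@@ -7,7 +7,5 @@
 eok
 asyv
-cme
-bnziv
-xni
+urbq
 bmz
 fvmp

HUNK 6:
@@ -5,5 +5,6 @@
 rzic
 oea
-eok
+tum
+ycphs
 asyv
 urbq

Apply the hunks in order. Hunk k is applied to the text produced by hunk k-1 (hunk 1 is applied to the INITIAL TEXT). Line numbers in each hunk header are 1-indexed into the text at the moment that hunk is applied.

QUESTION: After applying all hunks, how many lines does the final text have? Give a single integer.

Hunk 1: at line 7 remove [fmao,xpaqa] add [fvmp] -> 11 lines: nfp lznyg zjjgo ymcu eok asyv dgw bmz fvmp mszfy jrqgd
Hunk 2: at line 1 remove [zjjgo,ymcu] add [vjxkg,atzo] -> 11 lines: nfp lznyg vjxkg atzo eok asyv dgw bmz fvmp mszfy jrqgd
Hunk 3: at line 5 remove [dgw] add [cme,bnziv,xni] -> 13 lines: nfp lznyg vjxkg atzo eok asyv cme bnziv xni bmz fvmp mszfy jrqgd
Hunk 4: at line 3 remove [atzo] add [nlkx,rzic,oea] -> 15 lines: nfp lznyg vjxkg nlkx rzic oea eok asyv cme bnziv xni bmz fvmp mszfy jrqgd
Hunk 5: at line 7 remove [cme,bnziv,xni] add [urbq] -> 13 lines: nfp lznyg vjxkg nlkx rzic oea eok asyv urbq bmz fvmp mszfy jrqgd
Hunk 6: at line 5 remove [eok] add [tum,ycphs] -> 14 lines: nfp lznyg vjxkg nlkx rzic oea tum ycphs asyv urbq bmz fvmp mszfy jrqgd
Final line count: 14

Answer: 14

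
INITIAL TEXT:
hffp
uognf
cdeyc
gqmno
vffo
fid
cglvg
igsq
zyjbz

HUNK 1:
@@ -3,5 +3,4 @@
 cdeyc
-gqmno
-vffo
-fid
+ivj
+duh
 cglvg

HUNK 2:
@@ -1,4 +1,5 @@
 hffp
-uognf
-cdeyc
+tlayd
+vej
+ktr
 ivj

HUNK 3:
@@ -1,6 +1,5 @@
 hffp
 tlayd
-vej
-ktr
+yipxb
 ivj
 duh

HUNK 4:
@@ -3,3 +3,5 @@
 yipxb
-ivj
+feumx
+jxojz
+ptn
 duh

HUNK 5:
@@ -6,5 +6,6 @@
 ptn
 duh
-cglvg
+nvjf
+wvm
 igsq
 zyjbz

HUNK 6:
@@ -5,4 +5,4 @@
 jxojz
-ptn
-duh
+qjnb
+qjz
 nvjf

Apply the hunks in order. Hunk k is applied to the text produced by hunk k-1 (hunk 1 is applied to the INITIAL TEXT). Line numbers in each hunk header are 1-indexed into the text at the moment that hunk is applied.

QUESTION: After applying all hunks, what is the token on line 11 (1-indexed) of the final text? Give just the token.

Hunk 1: at line 3 remove [gqmno,vffo,fid] add [ivj,duh] -> 8 lines: hffp uognf cdeyc ivj duh cglvg igsq zyjbz
Hunk 2: at line 1 remove [uognf,cdeyc] add [tlayd,vej,ktr] -> 9 lines: hffp tlayd vej ktr ivj duh cglvg igsq zyjbz
Hunk 3: at line 1 remove [vej,ktr] add [yipxb] -> 8 lines: hffp tlayd yipxb ivj duh cglvg igsq zyjbz
Hunk 4: at line 3 remove [ivj] add [feumx,jxojz,ptn] -> 10 lines: hffp tlayd yipxb feumx jxojz ptn duh cglvg igsq zyjbz
Hunk 5: at line 6 remove [cglvg] add [nvjf,wvm] -> 11 lines: hffp tlayd yipxb feumx jxojz ptn duh nvjf wvm igsq zyjbz
Hunk 6: at line 5 remove [ptn,duh] add [qjnb,qjz] -> 11 lines: hffp tlayd yipxb feumx jxojz qjnb qjz nvjf wvm igsq zyjbz
Final line 11: zyjbz

Answer: zyjbz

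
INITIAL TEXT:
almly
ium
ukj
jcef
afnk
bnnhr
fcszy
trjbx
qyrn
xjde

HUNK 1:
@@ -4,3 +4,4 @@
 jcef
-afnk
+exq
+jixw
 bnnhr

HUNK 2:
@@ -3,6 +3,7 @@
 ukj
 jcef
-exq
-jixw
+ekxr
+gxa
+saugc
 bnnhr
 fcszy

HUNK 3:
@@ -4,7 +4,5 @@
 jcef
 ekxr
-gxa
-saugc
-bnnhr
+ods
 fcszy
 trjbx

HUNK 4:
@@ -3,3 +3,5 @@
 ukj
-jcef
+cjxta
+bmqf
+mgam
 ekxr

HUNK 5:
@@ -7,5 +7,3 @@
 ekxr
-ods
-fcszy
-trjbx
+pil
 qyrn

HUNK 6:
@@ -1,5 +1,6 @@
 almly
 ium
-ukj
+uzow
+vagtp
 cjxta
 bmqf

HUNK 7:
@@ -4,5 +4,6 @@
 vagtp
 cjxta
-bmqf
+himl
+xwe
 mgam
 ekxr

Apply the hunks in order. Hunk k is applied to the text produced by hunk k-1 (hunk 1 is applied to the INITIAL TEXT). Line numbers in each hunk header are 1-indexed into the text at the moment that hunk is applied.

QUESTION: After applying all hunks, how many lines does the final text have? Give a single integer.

Hunk 1: at line 4 remove [afnk] add [exq,jixw] -> 11 lines: almly ium ukj jcef exq jixw bnnhr fcszy trjbx qyrn xjde
Hunk 2: at line 3 remove [exq,jixw] add [ekxr,gxa,saugc] -> 12 lines: almly ium ukj jcef ekxr gxa saugc bnnhr fcszy trjbx qyrn xjde
Hunk 3: at line 4 remove [gxa,saugc,bnnhr] add [ods] -> 10 lines: almly ium ukj jcef ekxr ods fcszy trjbx qyrn xjde
Hunk 4: at line 3 remove [jcef] add [cjxta,bmqf,mgam] -> 12 lines: almly ium ukj cjxta bmqf mgam ekxr ods fcszy trjbx qyrn xjde
Hunk 5: at line 7 remove [ods,fcszy,trjbx] add [pil] -> 10 lines: almly ium ukj cjxta bmqf mgam ekxr pil qyrn xjde
Hunk 6: at line 1 remove [ukj] add [uzow,vagtp] -> 11 lines: almly ium uzow vagtp cjxta bmqf mgam ekxr pil qyrn xjde
Hunk 7: at line 4 remove [bmqf] add [himl,xwe] -> 12 lines: almly ium uzow vagtp cjxta himl xwe mgam ekxr pil qyrn xjde
Final line count: 12

Answer: 12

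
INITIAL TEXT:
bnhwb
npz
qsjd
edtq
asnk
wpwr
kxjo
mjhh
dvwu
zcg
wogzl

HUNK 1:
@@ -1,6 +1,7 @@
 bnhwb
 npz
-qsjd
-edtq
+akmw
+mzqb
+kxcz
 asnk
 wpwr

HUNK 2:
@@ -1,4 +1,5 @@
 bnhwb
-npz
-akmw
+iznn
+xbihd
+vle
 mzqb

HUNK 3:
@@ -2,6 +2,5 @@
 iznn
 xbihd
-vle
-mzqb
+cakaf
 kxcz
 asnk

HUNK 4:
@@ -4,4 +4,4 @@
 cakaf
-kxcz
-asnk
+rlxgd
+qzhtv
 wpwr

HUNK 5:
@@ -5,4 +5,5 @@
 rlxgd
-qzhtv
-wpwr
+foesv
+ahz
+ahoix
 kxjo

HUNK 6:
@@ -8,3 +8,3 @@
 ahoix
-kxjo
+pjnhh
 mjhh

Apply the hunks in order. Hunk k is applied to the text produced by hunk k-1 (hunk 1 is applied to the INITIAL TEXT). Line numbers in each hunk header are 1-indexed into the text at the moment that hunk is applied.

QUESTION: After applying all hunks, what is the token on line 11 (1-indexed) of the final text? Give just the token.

Answer: dvwu

Derivation:
Hunk 1: at line 1 remove [qsjd,edtq] add [akmw,mzqb,kxcz] -> 12 lines: bnhwb npz akmw mzqb kxcz asnk wpwr kxjo mjhh dvwu zcg wogzl
Hunk 2: at line 1 remove [npz,akmw] add [iznn,xbihd,vle] -> 13 lines: bnhwb iznn xbihd vle mzqb kxcz asnk wpwr kxjo mjhh dvwu zcg wogzl
Hunk 3: at line 2 remove [vle,mzqb] add [cakaf] -> 12 lines: bnhwb iznn xbihd cakaf kxcz asnk wpwr kxjo mjhh dvwu zcg wogzl
Hunk 4: at line 4 remove [kxcz,asnk] add [rlxgd,qzhtv] -> 12 lines: bnhwb iznn xbihd cakaf rlxgd qzhtv wpwr kxjo mjhh dvwu zcg wogzl
Hunk 5: at line 5 remove [qzhtv,wpwr] add [foesv,ahz,ahoix] -> 13 lines: bnhwb iznn xbihd cakaf rlxgd foesv ahz ahoix kxjo mjhh dvwu zcg wogzl
Hunk 6: at line 8 remove [kxjo] add [pjnhh] -> 13 lines: bnhwb iznn xbihd cakaf rlxgd foesv ahz ahoix pjnhh mjhh dvwu zcg wogzl
Final line 11: dvwu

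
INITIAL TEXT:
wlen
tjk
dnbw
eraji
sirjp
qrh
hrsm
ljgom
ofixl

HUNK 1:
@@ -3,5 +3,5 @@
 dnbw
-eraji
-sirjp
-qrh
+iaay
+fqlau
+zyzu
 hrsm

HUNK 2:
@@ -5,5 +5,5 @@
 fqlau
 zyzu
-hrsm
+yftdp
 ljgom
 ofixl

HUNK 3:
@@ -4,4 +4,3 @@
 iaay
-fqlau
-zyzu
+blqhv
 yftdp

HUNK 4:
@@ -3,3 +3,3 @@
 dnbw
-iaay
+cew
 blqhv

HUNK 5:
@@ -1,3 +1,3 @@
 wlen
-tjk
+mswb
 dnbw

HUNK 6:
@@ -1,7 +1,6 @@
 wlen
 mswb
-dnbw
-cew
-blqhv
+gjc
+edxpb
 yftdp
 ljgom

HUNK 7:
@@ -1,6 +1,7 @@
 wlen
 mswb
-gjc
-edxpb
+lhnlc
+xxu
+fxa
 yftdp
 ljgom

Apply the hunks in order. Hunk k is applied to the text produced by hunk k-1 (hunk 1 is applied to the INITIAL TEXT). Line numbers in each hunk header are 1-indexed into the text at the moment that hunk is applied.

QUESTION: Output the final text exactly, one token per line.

Hunk 1: at line 3 remove [eraji,sirjp,qrh] add [iaay,fqlau,zyzu] -> 9 lines: wlen tjk dnbw iaay fqlau zyzu hrsm ljgom ofixl
Hunk 2: at line 5 remove [hrsm] add [yftdp] -> 9 lines: wlen tjk dnbw iaay fqlau zyzu yftdp ljgom ofixl
Hunk 3: at line 4 remove [fqlau,zyzu] add [blqhv] -> 8 lines: wlen tjk dnbw iaay blqhv yftdp ljgom ofixl
Hunk 4: at line 3 remove [iaay] add [cew] -> 8 lines: wlen tjk dnbw cew blqhv yftdp ljgom ofixl
Hunk 5: at line 1 remove [tjk] add [mswb] -> 8 lines: wlen mswb dnbw cew blqhv yftdp ljgom ofixl
Hunk 6: at line 1 remove [dnbw,cew,blqhv] add [gjc,edxpb] -> 7 lines: wlen mswb gjc edxpb yftdp ljgom ofixl
Hunk 7: at line 1 remove [gjc,edxpb] add [lhnlc,xxu,fxa] -> 8 lines: wlen mswb lhnlc xxu fxa yftdp ljgom ofixl

Answer: wlen
mswb
lhnlc
xxu
fxa
yftdp
ljgom
ofixl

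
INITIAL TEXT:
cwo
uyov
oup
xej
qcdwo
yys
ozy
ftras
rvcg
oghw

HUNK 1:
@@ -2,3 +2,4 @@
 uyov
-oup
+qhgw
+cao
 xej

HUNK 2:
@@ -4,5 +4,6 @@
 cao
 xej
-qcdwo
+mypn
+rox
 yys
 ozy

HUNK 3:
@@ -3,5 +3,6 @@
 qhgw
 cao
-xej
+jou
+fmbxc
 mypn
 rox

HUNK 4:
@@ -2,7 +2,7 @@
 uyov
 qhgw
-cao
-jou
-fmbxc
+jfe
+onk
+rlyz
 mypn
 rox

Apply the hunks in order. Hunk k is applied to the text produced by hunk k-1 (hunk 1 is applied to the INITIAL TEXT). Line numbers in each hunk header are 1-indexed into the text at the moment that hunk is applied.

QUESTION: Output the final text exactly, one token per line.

Answer: cwo
uyov
qhgw
jfe
onk
rlyz
mypn
rox
yys
ozy
ftras
rvcg
oghw

Derivation:
Hunk 1: at line 2 remove [oup] add [qhgw,cao] -> 11 lines: cwo uyov qhgw cao xej qcdwo yys ozy ftras rvcg oghw
Hunk 2: at line 4 remove [qcdwo] add [mypn,rox] -> 12 lines: cwo uyov qhgw cao xej mypn rox yys ozy ftras rvcg oghw
Hunk 3: at line 3 remove [xej] add [jou,fmbxc] -> 13 lines: cwo uyov qhgw cao jou fmbxc mypn rox yys ozy ftras rvcg oghw
Hunk 4: at line 2 remove [cao,jou,fmbxc] add [jfe,onk,rlyz] -> 13 lines: cwo uyov qhgw jfe onk rlyz mypn rox yys ozy ftras rvcg oghw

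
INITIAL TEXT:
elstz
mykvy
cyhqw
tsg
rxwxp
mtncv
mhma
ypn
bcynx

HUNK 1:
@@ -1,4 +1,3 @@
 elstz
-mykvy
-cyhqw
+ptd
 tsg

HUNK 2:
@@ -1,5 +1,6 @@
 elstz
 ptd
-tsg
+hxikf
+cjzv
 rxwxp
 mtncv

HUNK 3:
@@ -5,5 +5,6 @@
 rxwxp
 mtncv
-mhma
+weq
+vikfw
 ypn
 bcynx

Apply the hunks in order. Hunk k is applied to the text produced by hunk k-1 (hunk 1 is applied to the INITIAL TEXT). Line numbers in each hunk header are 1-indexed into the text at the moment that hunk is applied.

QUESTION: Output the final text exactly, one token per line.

Answer: elstz
ptd
hxikf
cjzv
rxwxp
mtncv
weq
vikfw
ypn
bcynx

Derivation:
Hunk 1: at line 1 remove [mykvy,cyhqw] add [ptd] -> 8 lines: elstz ptd tsg rxwxp mtncv mhma ypn bcynx
Hunk 2: at line 1 remove [tsg] add [hxikf,cjzv] -> 9 lines: elstz ptd hxikf cjzv rxwxp mtncv mhma ypn bcynx
Hunk 3: at line 5 remove [mhma] add [weq,vikfw] -> 10 lines: elstz ptd hxikf cjzv rxwxp mtncv weq vikfw ypn bcynx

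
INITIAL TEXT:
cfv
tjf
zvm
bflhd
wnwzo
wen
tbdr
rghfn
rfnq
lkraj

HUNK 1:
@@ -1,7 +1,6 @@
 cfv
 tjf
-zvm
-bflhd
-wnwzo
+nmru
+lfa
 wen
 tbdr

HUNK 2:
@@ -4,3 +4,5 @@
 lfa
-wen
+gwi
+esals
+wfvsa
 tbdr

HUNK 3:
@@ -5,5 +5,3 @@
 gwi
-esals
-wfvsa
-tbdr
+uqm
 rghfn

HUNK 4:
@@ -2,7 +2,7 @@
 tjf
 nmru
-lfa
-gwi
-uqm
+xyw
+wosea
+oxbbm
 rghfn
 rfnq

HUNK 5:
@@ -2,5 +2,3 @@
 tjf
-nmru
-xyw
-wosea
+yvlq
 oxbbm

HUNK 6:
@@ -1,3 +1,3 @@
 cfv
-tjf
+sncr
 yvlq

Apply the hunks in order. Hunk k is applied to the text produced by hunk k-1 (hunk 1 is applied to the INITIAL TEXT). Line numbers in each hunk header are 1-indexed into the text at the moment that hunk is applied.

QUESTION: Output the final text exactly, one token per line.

Hunk 1: at line 1 remove [zvm,bflhd,wnwzo] add [nmru,lfa] -> 9 lines: cfv tjf nmru lfa wen tbdr rghfn rfnq lkraj
Hunk 2: at line 4 remove [wen] add [gwi,esals,wfvsa] -> 11 lines: cfv tjf nmru lfa gwi esals wfvsa tbdr rghfn rfnq lkraj
Hunk 3: at line 5 remove [esals,wfvsa,tbdr] add [uqm] -> 9 lines: cfv tjf nmru lfa gwi uqm rghfn rfnq lkraj
Hunk 4: at line 2 remove [lfa,gwi,uqm] add [xyw,wosea,oxbbm] -> 9 lines: cfv tjf nmru xyw wosea oxbbm rghfn rfnq lkraj
Hunk 5: at line 2 remove [nmru,xyw,wosea] add [yvlq] -> 7 lines: cfv tjf yvlq oxbbm rghfn rfnq lkraj
Hunk 6: at line 1 remove [tjf] add [sncr] -> 7 lines: cfv sncr yvlq oxbbm rghfn rfnq lkraj

Answer: cfv
sncr
yvlq
oxbbm
rghfn
rfnq
lkraj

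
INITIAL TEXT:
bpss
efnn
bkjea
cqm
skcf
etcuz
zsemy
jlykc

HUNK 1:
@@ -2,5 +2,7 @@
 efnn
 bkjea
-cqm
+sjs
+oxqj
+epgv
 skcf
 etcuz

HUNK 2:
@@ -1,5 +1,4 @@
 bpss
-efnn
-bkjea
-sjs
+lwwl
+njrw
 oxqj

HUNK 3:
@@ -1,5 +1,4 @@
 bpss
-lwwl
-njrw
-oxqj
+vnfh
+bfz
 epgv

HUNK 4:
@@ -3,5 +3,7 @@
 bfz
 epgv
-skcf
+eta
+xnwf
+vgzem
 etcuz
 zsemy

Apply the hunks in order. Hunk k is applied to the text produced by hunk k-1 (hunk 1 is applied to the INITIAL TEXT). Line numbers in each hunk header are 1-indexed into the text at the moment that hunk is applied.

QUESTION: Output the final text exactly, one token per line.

Hunk 1: at line 2 remove [cqm] add [sjs,oxqj,epgv] -> 10 lines: bpss efnn bkjea sjs oxqj epgv skcf etcuz zsemy jlykc
Hunk 2: at line 1 remove [efnn,bkjea,sjs] add [lwwl,njrw] -> 9 lines: bpss lwwl njrw oxqj epgv skcf etcuz zsemy jlykc
Hunk 3: at line 1 remove [lwwl,njrw,oxqj] add [vnfh,bfz] -> 8 lines: bpss vnfh bfz epgv skcf etcuz zsemy jlykc
Hunk 4: at line 3 remove [skcf] add [eta,xnwf,vgzem] -> 10 lines: bpss vnfh bfz epgv eta xnwf vgzem etcuz zsemy jlykc

Answer: bpss
vnfh
bfz
epgv
eta
xnwf
vgzem
etcuz
zsemy
jlykc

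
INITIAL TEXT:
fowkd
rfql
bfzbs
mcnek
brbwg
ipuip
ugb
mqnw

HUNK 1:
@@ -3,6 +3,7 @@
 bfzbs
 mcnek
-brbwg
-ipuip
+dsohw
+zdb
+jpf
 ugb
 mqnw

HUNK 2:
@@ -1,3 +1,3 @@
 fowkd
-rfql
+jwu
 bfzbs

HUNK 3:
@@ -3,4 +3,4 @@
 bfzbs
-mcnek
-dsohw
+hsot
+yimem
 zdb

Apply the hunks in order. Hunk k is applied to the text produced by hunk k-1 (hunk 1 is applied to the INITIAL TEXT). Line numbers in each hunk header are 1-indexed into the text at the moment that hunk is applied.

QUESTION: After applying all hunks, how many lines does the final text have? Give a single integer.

Answer: 9

Derivation:
Hunk 1: at line 3 remove [brbwg,ipuip] add [dsohw,zdb,jpf] -> 9 lines: fowkd rfql bfzbs mcnek dsohw zdb jpf ugb mqnw
Hunk 2: at line 1 remove [rfql] add [jwu] -> 9 lines: fowkd jwu bfzbs mcnek dsohw zdb jpf ugb mqnw
Hunk 3: at line 3 remove [mcnek,dsohw] add [hsot,yimem] -> 9 lines: fowkd jwu bfzbs hsot yimem zdb jpf ugb mqnw
Final line count: 9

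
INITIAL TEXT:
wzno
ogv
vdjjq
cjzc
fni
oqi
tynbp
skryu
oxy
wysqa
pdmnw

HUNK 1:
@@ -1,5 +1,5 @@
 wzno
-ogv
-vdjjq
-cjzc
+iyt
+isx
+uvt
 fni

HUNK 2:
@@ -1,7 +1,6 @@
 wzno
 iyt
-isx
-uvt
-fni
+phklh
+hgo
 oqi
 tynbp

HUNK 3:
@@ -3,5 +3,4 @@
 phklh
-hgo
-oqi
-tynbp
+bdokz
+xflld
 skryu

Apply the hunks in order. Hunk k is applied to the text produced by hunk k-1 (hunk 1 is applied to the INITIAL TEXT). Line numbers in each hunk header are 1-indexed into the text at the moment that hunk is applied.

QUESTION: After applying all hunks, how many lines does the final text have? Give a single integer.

Hunk 1: at line 1 remove [ogv,vdjjq,cjzc] add [iyt,isx,uvt] -> 11 lines: wzno iyt isx uvt fni oqi tynbp skryu oxy wysqa pdmnw
Hunk 2: at line 1 remove [isx,uvt,fni] add [phklh,hgo] -> 10 lines: wzno iyt phklh hgo oqi tynbp skryu oxy wysqa pdmnw
Hunk 3: at line 3 remove [hgo,oqi,tynbp] add [bdokz,xflld] -> 9 lines: wzno iyt phklh bdokz xflld skryu oxy wysqa pdmnw
Final line count: 9

Answer: 9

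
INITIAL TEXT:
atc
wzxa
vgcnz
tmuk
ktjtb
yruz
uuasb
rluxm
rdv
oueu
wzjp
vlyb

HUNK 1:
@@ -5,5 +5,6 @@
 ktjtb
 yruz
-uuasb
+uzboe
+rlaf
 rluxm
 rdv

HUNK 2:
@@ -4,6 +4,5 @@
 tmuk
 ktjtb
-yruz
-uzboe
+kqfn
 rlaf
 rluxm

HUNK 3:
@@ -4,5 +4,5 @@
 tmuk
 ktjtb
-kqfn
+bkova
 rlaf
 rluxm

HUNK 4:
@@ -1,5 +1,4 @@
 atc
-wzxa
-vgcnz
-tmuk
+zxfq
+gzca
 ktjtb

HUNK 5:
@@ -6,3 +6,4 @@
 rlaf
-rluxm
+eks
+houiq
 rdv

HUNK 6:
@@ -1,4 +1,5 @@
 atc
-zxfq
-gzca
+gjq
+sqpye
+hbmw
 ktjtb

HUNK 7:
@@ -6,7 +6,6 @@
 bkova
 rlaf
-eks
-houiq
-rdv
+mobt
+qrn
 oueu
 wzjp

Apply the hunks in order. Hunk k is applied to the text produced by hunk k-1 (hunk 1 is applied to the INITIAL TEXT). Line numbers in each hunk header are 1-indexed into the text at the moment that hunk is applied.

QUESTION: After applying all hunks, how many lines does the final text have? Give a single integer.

Hunk 1: at line 5 remove [uuasb] add [uzboe,rlaf] -> 13 lines: atc wzxa vgcnz tmuk ktjtb yruz uzboe rlaf rluxm rdv oueu wzjp vlyb
Hunk 2: at line 4 remove [yruz,uzboe] add [kqfn] -> 12 lines: atc wzxa vgcnz tmuk ktjtb kqfn rlaf rluxm rdv oueu wzjp vlyb
Hunk 3: at line 4 remove [kqfn] add [bkova] -> 12 lines: atc wzxa vgcnz tmuk ktjtb bkova rlaf rluxm rdv oueu wzjp vlyb
Hunk 4: at line 1 remove [wzxa,vgcnz,tmuk] add [zxfq,gzca] -> 11 lines: atc zxfq gzca ktjtb bkova rlaf rluxm rdv oueu wzjp vlyb
Hunk 5: at line 6 remove [rluxm] add [eks,houiq] -> 12 lines: atc zxfq gzca ktjtb bkova rlaf eks houiq rdv oueu wzjp vlyb
Hunk 6: at line 1 remove [zxfq,gzca] add [gjq,sqpye,hbmw] -> 13 lines: atc gjq sqpye hbmw ktjtb bkova rlaf eks houiq rdv oueu wzjp vlyb
Hunk 7: at line 6 remove [eks,houiq,rdv] add [mobt,qrn] -> 12 lines: atc gjq sqpye hbmw ktjtb bkova rlaf mobt qrn oueu wzjp vlyb
Final line count: 12

Answer: 12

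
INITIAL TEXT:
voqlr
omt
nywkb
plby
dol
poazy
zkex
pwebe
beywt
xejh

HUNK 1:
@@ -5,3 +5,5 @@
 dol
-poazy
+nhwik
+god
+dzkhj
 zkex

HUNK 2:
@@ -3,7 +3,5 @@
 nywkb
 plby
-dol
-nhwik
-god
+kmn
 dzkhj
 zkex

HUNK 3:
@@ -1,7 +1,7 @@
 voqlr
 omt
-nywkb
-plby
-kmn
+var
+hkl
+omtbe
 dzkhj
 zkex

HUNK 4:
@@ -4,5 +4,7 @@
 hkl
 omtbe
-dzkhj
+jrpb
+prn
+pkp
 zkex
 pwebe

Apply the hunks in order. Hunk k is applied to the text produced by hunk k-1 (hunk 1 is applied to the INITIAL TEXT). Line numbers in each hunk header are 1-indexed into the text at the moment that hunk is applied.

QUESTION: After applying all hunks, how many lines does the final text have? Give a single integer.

Hunk 1: at line 5 remove [poazy] add [nhwik,god,dzkhj] -> 12 lines: voqlr omt nywkb plby dol nhwik god dzkhj zkex pwebe beywt xejh
Hunk 2: at line 3 remove [dol,nhwik,god] add [kmn] -> 10 lines: voqlr omt nywkb plby kmn dzkhj zkex pwebe beywt xejh
Hunk 3: at line 1 remove [nywkb,plby,kmn] add [var,hkl,omtbe] -> 10 lines: voqlr omt var hkl omtbe dzkhj zkex pwebe beywt xejh
Hunk 4: at line 4 remove [dzkhj] add [jrpb,prn,pkp] -> 12 lines: voqlr omt var hkl omtbe jrpb prn pkp zkex pwebe beywt xejh
Final line count: 12

Answer: 12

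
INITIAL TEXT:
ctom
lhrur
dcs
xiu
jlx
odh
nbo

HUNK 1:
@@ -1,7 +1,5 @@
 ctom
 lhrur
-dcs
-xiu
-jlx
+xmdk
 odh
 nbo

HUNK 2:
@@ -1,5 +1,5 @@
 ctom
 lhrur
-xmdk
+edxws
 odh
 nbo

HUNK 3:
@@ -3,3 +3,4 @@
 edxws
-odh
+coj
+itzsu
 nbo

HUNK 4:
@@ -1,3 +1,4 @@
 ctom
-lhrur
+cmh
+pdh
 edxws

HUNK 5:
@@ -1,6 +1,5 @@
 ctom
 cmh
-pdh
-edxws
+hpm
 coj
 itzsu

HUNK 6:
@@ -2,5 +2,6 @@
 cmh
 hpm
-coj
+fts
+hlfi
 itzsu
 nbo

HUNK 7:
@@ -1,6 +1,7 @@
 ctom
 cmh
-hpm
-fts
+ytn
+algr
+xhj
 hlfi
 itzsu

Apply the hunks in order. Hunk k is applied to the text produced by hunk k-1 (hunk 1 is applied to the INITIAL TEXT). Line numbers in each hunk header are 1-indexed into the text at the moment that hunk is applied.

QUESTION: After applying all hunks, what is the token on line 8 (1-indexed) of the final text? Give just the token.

Hunk 1: at line 1 remove [dcs,xiu,jlx] add [xmdk] -> 5 lines: ctom lhrur xmdk odh nbo
Hunk 2: at line 1 remove [xmdk] add [edxws] -> 5 lines: ctom lhrur edxws odh nbo
Hunk 3: at line 3 remove [odh] add [coj,itzsu] -> 6 lines: ctom lhrur edxws coj itzsu nbo
Hunk 4: at line 1 remove [lhrur] add [cmh,pdh] -> 7 lines: ctom cmh pdh edxws coj itzsu nbo
Hunk 5: at line 1 remove [pdh,edxws] add [hpm] -> 6 lines: ctom cmh hpm coj itzsu nbo
Hunk 6: at line 2 remove [coj] add [fts,hlfi] -> 7 lines: ctom cmh hpm fts hlfi itzsu nbo
Hunk 7: at line 1 remove [hpm,fts] add [ytn,algr,xhj] -> 8 lines: ctom cmh ytn algr xhj hlfi itzsu nbo
Final line 8: nbo

Answer: nbo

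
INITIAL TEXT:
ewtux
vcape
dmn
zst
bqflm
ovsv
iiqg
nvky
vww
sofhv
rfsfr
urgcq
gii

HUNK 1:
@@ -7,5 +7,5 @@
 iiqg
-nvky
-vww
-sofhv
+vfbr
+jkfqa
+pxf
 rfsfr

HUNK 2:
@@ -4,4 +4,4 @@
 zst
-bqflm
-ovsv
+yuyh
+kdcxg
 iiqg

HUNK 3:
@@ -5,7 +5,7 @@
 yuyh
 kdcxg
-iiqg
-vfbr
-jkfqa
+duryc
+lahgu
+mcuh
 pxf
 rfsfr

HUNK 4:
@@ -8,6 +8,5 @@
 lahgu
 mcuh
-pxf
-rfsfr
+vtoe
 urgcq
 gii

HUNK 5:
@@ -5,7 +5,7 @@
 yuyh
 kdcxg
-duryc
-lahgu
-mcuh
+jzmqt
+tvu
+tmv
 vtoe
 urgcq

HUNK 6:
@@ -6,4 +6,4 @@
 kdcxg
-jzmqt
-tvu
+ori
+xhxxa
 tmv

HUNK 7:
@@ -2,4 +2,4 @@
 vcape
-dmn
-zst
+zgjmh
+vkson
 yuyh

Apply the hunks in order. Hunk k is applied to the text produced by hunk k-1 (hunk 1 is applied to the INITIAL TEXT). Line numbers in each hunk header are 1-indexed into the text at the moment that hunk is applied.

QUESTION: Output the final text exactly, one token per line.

Hunk 1: at line 7 remove [nvky,vww,sofhv] add [vfbr,jkfqa,pxf] -> 13 lines: ewtux vcape dmn zst bqflm ovsv iiqg vfbr jkfqa pxf rfsfr urgcq gii
Hunk 2: at line 4 remove [bqflm,ovsv] add [yuyh,kdcxg] -> 13 lines: ewtux vcape dmn zst yuyh kdcxg iiqg vfbr jkfqa pxf rfsfr urgcq gii
Hunk 3: at line 5 remove [iiqg,vfbr,jkfqa] add [duryc,lahgu,mcuh] -> 13 lines: ewtux vcape dmn zst yuyh kdcxg duryc lahgu mcuh pxf rfsfr urgcq gii
Hunk 4: at line 8 remove [pxf,rfsfr] add [vtoe] -> 12 lines: ewtux vcape dmn zst yuyh kdcxg duryc lahgu mcuh vtoe urgcq gii
Hunk 5: at line 5 remove [duryc,lahgu,mcuh] add [jzmqt,tvu,tmv] -> 12 lines: ewtux vcape dmn zst yuyh kdcxg jzmqt tvu tmv vtoe urgcq gii
Hunk 6: at line 6 remove [jzmqt,tvu] add [ori,xhxxa] -> 12 lines: ewtux vcape dmn zst yuyh kdcxg ori xhxxa tmv vtoe urgcq gii
Hunk 7: at line 2 remove [dmn,zst] add [zgjmh,vkson] -> 12 lines: ewtux vcape zgjmh vkson yuyh kdcxg ori xhxxa tmv vtoe urgcq gii

Answer: ewtux
vcape
zgjmh
vkson
yuyh
kdcxg
ori
xhxxa
tmv
vtoe
urgcq
gii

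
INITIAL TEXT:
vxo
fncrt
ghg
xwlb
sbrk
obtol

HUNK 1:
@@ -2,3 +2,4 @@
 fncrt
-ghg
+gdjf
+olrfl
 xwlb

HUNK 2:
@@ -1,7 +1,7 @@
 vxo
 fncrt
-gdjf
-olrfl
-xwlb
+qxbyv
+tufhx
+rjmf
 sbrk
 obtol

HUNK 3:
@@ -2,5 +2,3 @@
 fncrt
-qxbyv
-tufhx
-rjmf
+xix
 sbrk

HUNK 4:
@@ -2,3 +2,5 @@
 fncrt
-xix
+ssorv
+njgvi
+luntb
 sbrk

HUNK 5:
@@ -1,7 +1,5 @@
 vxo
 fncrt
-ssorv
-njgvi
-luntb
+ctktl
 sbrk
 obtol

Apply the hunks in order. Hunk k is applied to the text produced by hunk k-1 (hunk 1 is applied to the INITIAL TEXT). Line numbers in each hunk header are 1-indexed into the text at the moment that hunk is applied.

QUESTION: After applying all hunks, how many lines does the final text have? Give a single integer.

Answer: 5

Derivation:
Hunk 1: at line 2 remove [ghg] add [gdjf,olrfl] -> 7 lines: vxo fncrt gdjf olrfl xwlb sbrk obtol
Hunk 2: at line 1 remove [gdjf,olrfl,xwlb] add [qxbyv,tufhx,rjmf] -> 7 lines: vxo fncrt qxbyv tufhx rjmf sbrk obtol
Hunk 3: at line 2 remove [qxbyv,tufhx,rjmf] add [xix] -> 5 lines: vxo fncrt xix sbrk obtol
Hunk 4: at line 2 remove [xix] add [ssorv,njgvi,luntb] -> 7 lines: vxo fncrt ssorv njgvi luntb sbrk obtol
Hunk 5: at line 1 remove [ssorv,njgvi,luntb] add [ctktl] -> 5 lines: vxo fncrt ctktl sbrk obtol
Final line count: 5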